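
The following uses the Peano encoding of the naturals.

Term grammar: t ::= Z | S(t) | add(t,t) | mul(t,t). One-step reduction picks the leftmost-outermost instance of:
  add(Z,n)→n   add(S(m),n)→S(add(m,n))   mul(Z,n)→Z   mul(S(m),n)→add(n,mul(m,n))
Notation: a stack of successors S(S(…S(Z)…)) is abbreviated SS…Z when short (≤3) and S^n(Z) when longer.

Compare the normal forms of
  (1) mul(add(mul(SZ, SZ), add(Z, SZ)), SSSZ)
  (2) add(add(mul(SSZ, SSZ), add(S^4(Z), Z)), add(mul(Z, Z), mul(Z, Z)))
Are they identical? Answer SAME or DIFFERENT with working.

Term A:
  start: mul(add(mul(SZ, SZ), add(Z, SZ)), SSSZ)
  →1  mul(add(add(SZ, mul(Z, SZ)), add(Z, SZ)), SSSZ)
  →2  mul(add(S(add(Z, mul(Z, SZ))), add(Z, SZ)), SSSZ)
  →3  mul(S(add(add(Z, mul(Z, SZ)), add(Z, SZ))), SSSZ)
  →4  add(SSSZ, mul(add(add(Z, mul(Z, SZ)), add(Z, SZ)), SSSZ))
  →5  S(add(SSZ, mul(add(add(Z, mul(Z, SZ)), add(Z, SZ)), SSSZ)))
  →6  S(S(add(SZ, mul(add(add(Z, mul(Z, SZ)), add(Z, SZ)), SSSZ))))
  →7  S(S(S(add(Z, mul(add(add(Z, mul(Z, SZ)), add(Z, SZ)), SSSZ)))))
  →8  S(S(S(mul(add(add(Z, mul(Z, SZ)), add(Z, SZ)), SSSZ))))
  →9  S(S(S(mul(add(mul(Z, SZ), add(Z, SZ)), SSSZ))))
  →10  S(S(S(mul(add(Z, add(Z, SZ)), SSSZ))))
  →11  S(S(S(mul(add(Z, SZ), SSSZ))))
  →12  S(S(S(mul(SZ, SSSZ))))
  →13  S(S(S(add(SSSZ, mul(Z, SSSZ)))))
  →14  S(S(S(S(add(SSZ, mul(Z, SSSZ))))))
  →15  S(S(S(S(S(add(SZ, mul(Z, SSSZ)))))))
  →16  S(S(S(S(S(S(add(Z, mul(Z, SSSZ))))))))
  →17  S(S(S(S(S(S(mul(Z, SSSZ)))))))
  →18  S^6(Z)

Term B:
  start: add(add(mul(SSZ, SSZ), add(S^4(Z), Z)), add(mul(Z, Z), mul(Z, Z)))
  →1  add(add(add(SSZ, mul(SZ, SSZ)), add(S^4(Z), Z)), add(mul(Z, Z), mul(Z, Z)))
  →2  add(add(S(add(SZ, mul(SZ, SSZ))), add(S^4(Z), Z)), add(mul(Z, Z), mul(Z, Z)))
  →3  add(S(add(add(SZ, mul(SZ, SSZ)), add(S^4(Z), Z))), add(mul(Z, Z), mul(Z, Z)))
  →4  S(add(add(add(SZ, mul(SZ, SSZ)), add(S^4(Z), Z)), add(mul(Z, Z), mul(Z, Z))))
  →5  S(add(add(S(add(Z, mul(SZ, SSZ))), add(S^4(Z), Z)), add(mul(Z, Z), mul(Z, Z))))
  →6  S(add(S(add(add(Z, mul(SZ, SSZ)), add(S^4(Z), Z))), add(mul(Z, Z), mul(Z, Z))))
  →7  S(S(add(add(add(Z, mul(SZ, SSZ)), add(S^4(Z), Z)), add(mul(Z, Z), mul(Z, Z)))))
  →8  S(S(add(add(mul(SZ, SSZ), add(S^4(Z), Z)), add(mul(Z, Z), mul(Z, Z)))))
  →9  S(S(add(add(add(SSZ, mul(Z, SSZ)), add(S^4(Z), Z)), add(mul(Z, Z), mul(Z, Z)))))
  →10  S(S(add(add(S(add(SZ, mul(Z, SSZ))), add(S^4(Z), Z)), add(mul(Z, Z), mul(Z, Z)))))
  →11  S(S(add(S(add(add(SZ, mul(Z, SSZ)), add(S^4(Z), Z))), add(mul(Z, Z), mul(Z, Z)))))
  →12  S(S(S(add(add(add(SZ, mul(Z, SSZ)), add(S^4(Z), Z)), add(mul(Z, Z), mul(Z, Z))))))
  →13  S(S(S(add(add(S(add(Z, mul(Z, SSZ))), add(S^4(Z), Z)), add(mul(Z, Z), mul(Z, Z))))))
  →14  S(S(S(add(S(add(add(Z, mul(Z, SSZ)), add(S^4(Z), Z))), add(mul(Z, Z), mul(Z, Z))))))
  →15  S(S(S(S(add(add(add(Z, mul(Z, SSZ)), add(S^4(Z), Z)), add(mul(Z, Z), mul(Z, Z)))))))
  →16  S(S(S(S(add(add(mul(Z, SSZ), add(S^4(Z), Z)), add(mul(Z, Z), mul(Z, Z)))))))
  →17  S(S(S(S(add(add(Z, add(S^4(Z), Z)), add(mul(Z, Z), mul(Z, Z)))))))
  →18  S(S(S(S(add(add(S^4(Z), Z), add(mul(Z, Z), mul(Z, Z)))))))
  →19  S(S(S(S(add(S(add(SSSZ, Z)), add(mul(Z, Z), mul(Z, Z)))))))
  →20  S(S(S(S(S(add(add(SSSZ, Z), add(mul(Z, Z), mul(Z, Z))))))))
  →21  S(S(S(S(S(add(S(add(SSZ, Z)), add(mul(Z, Z), mul(Z, Z))))))))
  →22  S(S(S(S(S(S(add(add(SSZ, Z), add(mul(Z, Z), mul(Z, Z)))))))))
  →23  S(S(S(S(S(S(add(S(add(SZ, Z)), add(mul(Z, Z), mul(Z, Z)))))))))
  →24  S(S(S(S(S(S(S(add(add(SZ, Z), add(mul(Z, Z), mul(Z, Z))))))))))
  →25  S(S(S(S(S(S(S(add(S(add(Z, Z)), add(mul(Z, Z), mul(Z, Z))))))))))
  →26  S(S(S(S(S(S(S(S(add(add(Z, Z), add(mul(Z, Z), mul(Z, Z)))))))))))
  →27  S(S(S(S(S(S(S(S(add(Z, add(mul(Z, Z), mul(Z, Z)))))))))))
  →28  S(S(S(S(S(S(S(S(add(mul(Z, Z), mul(Z, Z))))))))))
  →29  S(S(S(S(S(S(S(S(add(Z, mul(Z, Z))))))))))
  →30  S(S(S(S(S(S(S(S(mul(Z, Z)))))))))
  →31  S^8(Z)

Answer: DIFFERENT — A ⇓ S^6(Z), B ⇓ S^8(Z)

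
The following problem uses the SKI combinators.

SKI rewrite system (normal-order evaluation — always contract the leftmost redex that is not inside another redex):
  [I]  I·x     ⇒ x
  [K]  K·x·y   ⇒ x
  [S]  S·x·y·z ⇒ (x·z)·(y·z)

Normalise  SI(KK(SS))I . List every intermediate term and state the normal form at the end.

  start: SI(KK(SS))I
  →1  II(KK(SS)I)
  →2  I(KK(SS)I)
  →3  KK(SS)I
  →4  KI

Answer: normal form = KI  (in 4 steps)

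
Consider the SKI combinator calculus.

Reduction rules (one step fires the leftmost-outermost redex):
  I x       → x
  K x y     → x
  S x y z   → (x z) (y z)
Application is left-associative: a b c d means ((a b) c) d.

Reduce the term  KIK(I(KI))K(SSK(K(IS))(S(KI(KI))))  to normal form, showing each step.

  start: KIK(I(KI))K(SSK(K(IS))(S(KI(KI))))
  →1  I(I(KI))K(SSK(K(IS))(S(KI(KI))))
  →2  I(KI)K(SSK(K(IS))(S(KI(KI))))
  →3  KIK(SSK(K(IS))(S(KI(KI))))
  →4  I(SSK(K(IS))(S(KI(KI))))
  →5  SSK(K(IS))(S(KI(KI)))
  →6  S(K(IS))(K(K(IS)))(S(KI(KI)))
  →7  K(IS)(S(KI(KI)))(K(K(IS))(S(KI(KI))))
  →8  IS(K(K(IS))(S(KI(KI))))
  →9  S(K(K(IS))(S(KI(KI))))
  →10  S(K(IS))
  →11  S(KS)

Answer: normal form = S(KS)  (in 11 steps)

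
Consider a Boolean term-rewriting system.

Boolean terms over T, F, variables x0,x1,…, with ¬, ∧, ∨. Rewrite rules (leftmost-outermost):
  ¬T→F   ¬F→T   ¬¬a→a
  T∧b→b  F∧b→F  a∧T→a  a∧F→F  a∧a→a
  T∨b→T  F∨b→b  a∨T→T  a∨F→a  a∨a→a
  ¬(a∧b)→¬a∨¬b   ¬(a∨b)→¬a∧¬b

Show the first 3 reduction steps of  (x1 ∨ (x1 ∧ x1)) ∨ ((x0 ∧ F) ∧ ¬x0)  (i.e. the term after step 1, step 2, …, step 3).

Answer: after 3 steps: x1 ∨ (F ∧ ¬x0)

Reduction:
  start: (x1 ∨ (x1 ∧ x1)) ∨ ((x0 ∧ F) ∧ ¬x0)
  [1] (x1 ∨ x1) ∨ ((x0 ∧ F) ∧ ¬x0)
  [2] x1 ∨ ((x0 ∧ F) ∧ ¬x0)
  [3] x1 ∨ (F ∧ ¬x0)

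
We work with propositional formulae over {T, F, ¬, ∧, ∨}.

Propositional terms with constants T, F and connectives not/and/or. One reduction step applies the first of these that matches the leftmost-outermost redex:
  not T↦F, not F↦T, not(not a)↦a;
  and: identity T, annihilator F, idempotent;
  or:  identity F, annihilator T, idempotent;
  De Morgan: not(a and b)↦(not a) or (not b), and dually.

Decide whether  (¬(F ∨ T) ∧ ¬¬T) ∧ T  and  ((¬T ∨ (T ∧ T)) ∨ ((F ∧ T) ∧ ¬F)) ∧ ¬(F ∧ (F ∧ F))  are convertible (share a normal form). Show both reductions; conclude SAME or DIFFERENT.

Answer: DIFFERENT — A ⇓ F, B ⇓ T

Reduction:
Term A:
  start: (¬(F ∨ T) ∧ ¬¬T) ∧ T
  step 1: ¬(F ∨ T) ∧ ¬¬T
  step 2: (¬F ∧ ¬T) ∧ ¬¬T
  step 3: (T ∧ ¬T) ∧ ¬¬T
  step 4: ¬T ∧ ¬¬T
  step 5: F ∧ ¬¬T
  step 6: F

Term B:
  start: ((¬T ∨ (T ∧ T)) ∨ ((F ∧ T) ∧ ¬F)) ∧ ¬(F ∧ (F ∧ F))
  step 1: ((F ∨ (T ∧ T)) ∨ ((F ∧ T) ∧ ¬F)) ∧ ¬(F ∧ (F ∧ F))
  step 2: ((T ∧ T) ∨ ((F ∧ T) ∧ ¬F)) ∧ ¬(F ∧ (F ∧ F))
  step 3: (T ∨ ((F ∧ T) ∧ ¬F)) ∧ ¬(F ∧ (F ∧ F))
  step 4: T ∧ ¬(F ∧ (F ∧ F))
  step 5: ¬(F ∧ (F ∧ F))
  step 6: ¬F ∨ ¬(F ∧ F)
  step 7: T ∨ ¬(F ∧ F)
  step 8: T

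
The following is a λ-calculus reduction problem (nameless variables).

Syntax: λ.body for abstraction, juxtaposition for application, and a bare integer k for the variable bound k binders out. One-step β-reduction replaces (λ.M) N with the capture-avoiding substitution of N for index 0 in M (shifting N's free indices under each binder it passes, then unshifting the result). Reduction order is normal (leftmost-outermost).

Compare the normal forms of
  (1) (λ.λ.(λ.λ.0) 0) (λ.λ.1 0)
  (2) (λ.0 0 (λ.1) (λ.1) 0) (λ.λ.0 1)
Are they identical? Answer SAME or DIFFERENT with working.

Term A:
  start: (λ.λ.(λ.λ.0) 0) (λ.λ.1 0)
  →1  λ.(λ.λ.0) 0
  →2  λ.λ.0

Term B:
  start: (λ.0 0 (λ.1) (λ.1) 0) (λ.λ.0 1)
  →1  (λ.λ.0 1) (λ.λ.0 1) (λ.λ.λ.0 1) (λ.λ.λ.0 1) (λ.λ.0 1)
  →2  (λ.0 (λ.λ.0 1)) (λ.λ.λ.0 1) (λ.λ.λ.0 1) (λ.λ.0 1)
  →3  (λ.λ.λ.0 1) (λ.λ.0 1) (λ.λ.λ.0 1) (λ.λ.0 1)
  →4  (λ.λ.0 1) (λ.λ.λ.0 1) (λ.λ.0 1)
  →5  (λ.0 (λ.λ.λ.0 1)) (λ.λ.0 1)
  →6  (λ.λ.0 1) (λ.λ.λ.0 1)
  →7  λ.0 (λ.λ.λ.0 1)

Answer: DIFFERENT — A ⇓ λ.λ.0, B ⇓ λ.0 (λ.λ.λ.0 1)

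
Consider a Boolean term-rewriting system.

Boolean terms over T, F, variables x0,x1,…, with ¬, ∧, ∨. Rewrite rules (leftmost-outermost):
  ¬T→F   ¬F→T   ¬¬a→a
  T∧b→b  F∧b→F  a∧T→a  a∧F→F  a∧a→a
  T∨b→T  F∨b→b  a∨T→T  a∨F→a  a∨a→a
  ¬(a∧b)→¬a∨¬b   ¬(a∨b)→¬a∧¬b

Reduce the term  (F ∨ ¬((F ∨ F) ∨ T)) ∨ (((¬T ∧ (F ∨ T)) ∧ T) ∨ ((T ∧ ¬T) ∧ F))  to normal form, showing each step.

  start: (F ∨ ¬((F ∨ F) ∨ T)) ∨ (((¬T ∧ (F ∨ T)) ∧ T) ∨ ((T ∧ ¬T) ∧ F))
  →1  ¬((F ∨ F) ∨ T) ∨ (((¬T ∧ (F ∨ T)) ∧ T) ∨ ((T ∧ ¬T) ∧ F))
  →2  (¬(F ∨ F) ∧ ¬T) ∨ (((¬T ∧ (F ∨ T)) ∧ T) ∨ ((T ∧ ¬T) ∧ F))
  →3  ((¬F ∧ ¬F) ∧ ¬T) ∨ (((¬T ∧ (F ∨ T)) ∧ T) ∨ ((T ∧ ¬T) ∧ F))
  →4  (¬F ∧ ¬T) ∨ (((¬T ∧ (F ∨ T)) ∧ T) ∨ ((T ∧ ¬T) ∧ F))
  →5  (T ∧ ¬T) ∨ (((¬T ∧ (F ∨ T)) ∧ T) ∨ ((T ∧ ¬T) ∧ F))
  →6  ¬T ∨ (((¬T ∧ (F ∨ T)) ∧ T) ∨ ((T ∧ ¬T) ∧ F))
  →7  F ∨ (((¬T ∧ (F ∨ T)) ∧ T) ∨ ((T ∧ ¬T) ∧ F))
  →8  ((¬T ∧ (F ∨ T)) ∧ T) ∨ ((T ∧ ¬T) ∧ F)
  →9  (¬T ∧ (F ∨ T)) ∨ ((T ∧ ¬T) ∧ F)
  →10  (F ∧ (F ∨ T)) ∨ ((T ∧ ¬T) ∧ F)
  →11  F ∨ ((T ∧ ¬T) ∧ F)
  →12  (T ∧ ¬T) ∧ F
  →13  F

Answer: normal form = F  (in 13 steps)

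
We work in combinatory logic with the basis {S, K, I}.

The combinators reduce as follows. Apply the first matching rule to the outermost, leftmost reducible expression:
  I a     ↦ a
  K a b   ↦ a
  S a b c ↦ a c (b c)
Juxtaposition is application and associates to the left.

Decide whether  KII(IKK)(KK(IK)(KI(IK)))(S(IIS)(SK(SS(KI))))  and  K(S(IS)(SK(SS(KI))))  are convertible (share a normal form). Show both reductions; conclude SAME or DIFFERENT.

Term A:
  start: KII(IKK)(KK(IK)(KI(IK)))(S(IIS)(SK(SS(KI))))
  step 1: I(IKK)(KK(IK)(KI(IK)))(S(IIS)(SK(SS(KI))))
  step 2: IKK(KK(IK)(KI(IK)))(S(IIS)(SK(SS(KI))))
  step 3: KK(KK(IK)(KI(IK)))(S(IIS)(SK(SS(KI))))
  step 4: K(S(IIS)(SK(SS(KI))))
  step 5: K(S(IS)(SK(SS(KI))))
  step 6: K(SS(SK(SS(KI))))

Term B:
  start: K(S(IS)(SK(SS(KI))))
  step 1: K(SS(SK(SS(KI))))

Answer: SAME — A ⇓ K(SS(SK(SS(KI)))), B ⇓ K(SS(SK(SS(KI))))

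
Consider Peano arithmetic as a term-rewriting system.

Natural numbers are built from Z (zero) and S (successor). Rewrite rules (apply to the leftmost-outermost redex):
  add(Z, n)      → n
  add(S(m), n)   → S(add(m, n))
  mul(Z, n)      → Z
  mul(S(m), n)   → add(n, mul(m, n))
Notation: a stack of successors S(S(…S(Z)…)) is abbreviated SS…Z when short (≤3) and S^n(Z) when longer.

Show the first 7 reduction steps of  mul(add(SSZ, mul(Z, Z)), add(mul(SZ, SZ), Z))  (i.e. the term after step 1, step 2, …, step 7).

  start: mul(add(SSZ, mul(Z, Z)), add(mul(SZ, SZ), Z))
  [1] mul(S(add(SZ, mul(Z, Z))), add(mul(SZ, SZ), Z))
  [2] add(add(mul(SZ, SZ), Z), mul(add(SZ, mul(Z, Z)), add(mul(SZ, SZ), Z)))
  [3] add(add(add(SZ, mul(Z, SZ)), Z), mul(add(SZ, mul(Z, Z)), add(mul(SZ, SZ), Z)))
  [4] add(add(S(add(Z, mul(Z, SZ))), Z), mul(add(SZ, mul(Z, Z)), add(mul(SZ, SZ), Z)))
  [5] add(S(add(add(Z, mul(Z, SZ)), Z)), mul(add(SZ, mul(Z, Z)), add(mul(SZ, SZ), Z)))
  [6] S(add(add(add(Z, mul(Z, SZ)), Z), mul(add(SZ, mul(Z, Z)), add(mul(SZ, SZ), Z))))
  [7] S(add(add(mul(Z, SZ), Z), mul(add(SZ, mul(Z, Z)), add(mul(SZ, SZ), Z))))

Answer: after 7 steps: S(add(add(mul(Z, SZ), Z), mul(add(SZ, mul(Z, Z)), add(mul(SZ, SZ), Z))))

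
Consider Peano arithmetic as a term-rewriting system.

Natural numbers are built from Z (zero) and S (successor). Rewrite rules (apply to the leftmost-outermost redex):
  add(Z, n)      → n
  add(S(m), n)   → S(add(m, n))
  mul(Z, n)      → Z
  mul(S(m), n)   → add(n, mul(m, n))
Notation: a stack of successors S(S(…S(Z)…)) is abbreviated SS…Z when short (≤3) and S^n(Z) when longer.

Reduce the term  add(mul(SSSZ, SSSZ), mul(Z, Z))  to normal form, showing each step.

Answer: normal form = S^9(Z)  (in 27 steps)

Derivation:
  start: add(mul(SSSZ, SSSZ), mul(Z, Z))
  step 1: add(add(SSSZ, mul(SSZ, SSSZ)), mul(Z, Z))
  step 2: add(S(add(SSZ, mul(SSZ, SSSZ))), mul(Z, Z))
  step 3: S(add(add(SSZ, mul(SSZ, SSSZ)), mul(Z, Z)))
  step 4: S(add(S(add(SZ, mul(SSZ, SSSZ))), mul(Z, Z)))
  step 5: S(S(add(add(SZ, mul(SSZ, SSSZ)), mul(Z, Z))))
  step 6: S(S(add(S(add(Z, mul(SSZ, SSSZ))), mul(Z, Z))))
  step 7: S(S(S(add(add(Z, mul(SSZ, SSSZ)), mul(Z, Z)))))
  step 8: S(S(S(add(mul(SSZ, SSSZ), mul(Z, Z)))))
  step 9: S(S(S(add(add(SSSZ, mul(SZ, SSSZ)), mul(Z, Z)))))
  step 10: S(S(S(add(S(add(SSZ, mul(SZ, SSSZ))), mul(Z, Z)))))
  step 11: S(S(S(S(add(add(SSZ, mul(SZ, SSSZ)), mul(Z, Z))))))
  step 12: S(S(S(S(add(S(add(SZ, mul(SZ, SSSZ))), mul(Z, Z))))))
  step 13: S(S(S(S(S(add(add(SZ, mul(SZ, SSSZ)), mul(Z, Z)))))))
  step 14: S(S(S(S(S(add(S(add(Z, mul(SZ, SSSZ))), mul(Z, Z)))))))
  step 15: S(S(S(S(S(S(add(add(Z, mul(SZ, SSSZ)), mul(Z, Z))))))))
  step 16: S(S(S(S(S(S(add(mul(SZ, SSSZ), mul(Z, Z))))))))
  step 17: S(S(S(S(S(S(add(add(SSSZ, mul(Z, SSSZ)), mul(Z, Z))))))))
  step 18: S(S(S(S(S(S(add(S(add(SSZ, mul(Z, SSSZ))), mul(Z, Z))))))))
  step 19: S(S(S(S(S(S(S(add(add(SSZ, mul(Z, SSSZ)), mul(Z, Z)))))))))
  step 20: S(S(S(S(S(S(S(add(S(add(SZ, mul(Z, SSSZ))), mul(Z, Z)))))))))
  step 21: S(S(S(S(S(S(S(S(add(add(SZ, mul(Z, SSSZ)), mul(Z, Z))))))))))
  step 22: S(S(S(S(S(S(S(S(add(S(add(Z, mul(Z, SSSZ))), mul(Z, Z))))))))))
  step 23: S(S(S(S(S(S(S(S(S(add(add(Z, mul(Z, SSSZ)), mul(Z, Z)))))))))))
  step 24: S(S(S(S(S(S(S(S(S(add(mul(Z, SSSZ), mul(Z, Z)))))))))))
  step 25: S(S(S(S(S(S(S(S(S(add(Z, mul(Z, Z)))))))))))
  step 26: S(S(S(S(S(S(S(S(S(mul(Z, Z))))))))))
  step 27: S^9(Z)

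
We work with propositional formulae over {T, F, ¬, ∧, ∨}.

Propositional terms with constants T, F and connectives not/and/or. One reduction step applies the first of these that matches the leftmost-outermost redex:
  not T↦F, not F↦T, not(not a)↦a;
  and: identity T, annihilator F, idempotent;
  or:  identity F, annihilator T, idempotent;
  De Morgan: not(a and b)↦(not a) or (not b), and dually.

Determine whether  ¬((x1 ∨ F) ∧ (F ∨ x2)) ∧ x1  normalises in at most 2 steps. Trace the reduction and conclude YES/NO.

  start: ¬((x1 ∨ F) ∧ (F ∨ x2)) ∧ x1
  →1  (¬(x1 ∨ F) ∨ ¬(F ∨ x2)) ∧ x1
  →2  ((¬x1 ∧ ¬F) ∨ ¬(F ∨ x2)) ∧ x1

Answer: NO — after 2 steps the term is ((¬x1 ∧ ¬F) ∨ ¬(F ∨ x2)) ∧ x1, not yet normal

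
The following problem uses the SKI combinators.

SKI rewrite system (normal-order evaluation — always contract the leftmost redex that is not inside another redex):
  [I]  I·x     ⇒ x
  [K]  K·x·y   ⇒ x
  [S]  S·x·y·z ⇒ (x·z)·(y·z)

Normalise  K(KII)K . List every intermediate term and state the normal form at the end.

Answer: normal form = I  (in 2 steps)

Derivation:
  start: K(KII)K
  →1  KII
  →2  I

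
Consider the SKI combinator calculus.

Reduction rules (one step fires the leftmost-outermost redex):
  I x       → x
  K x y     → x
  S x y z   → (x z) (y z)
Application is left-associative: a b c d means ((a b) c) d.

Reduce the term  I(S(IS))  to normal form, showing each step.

  start: I(S(IS))
  [1] S(IS)
  [2] SS

Answer: normal form = SS  (in 2 steps)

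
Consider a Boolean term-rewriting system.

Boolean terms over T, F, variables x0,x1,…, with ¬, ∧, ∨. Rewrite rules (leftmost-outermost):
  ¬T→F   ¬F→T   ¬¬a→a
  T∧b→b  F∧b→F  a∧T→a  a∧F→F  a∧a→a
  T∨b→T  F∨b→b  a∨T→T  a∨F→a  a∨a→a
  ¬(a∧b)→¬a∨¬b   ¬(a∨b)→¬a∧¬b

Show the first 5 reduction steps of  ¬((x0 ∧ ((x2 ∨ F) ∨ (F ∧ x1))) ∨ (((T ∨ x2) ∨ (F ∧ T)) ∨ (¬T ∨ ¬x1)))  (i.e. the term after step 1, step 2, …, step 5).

  start: ¬((x0 ∧ ((x2 ∨ F) ∨ (F ∧ x1))) ∨ (((T ∨ x2) ∨ (F ∧ T)) ∨ (¬T ∨ ¬x1)))
  step 1: ¬(x0 ∧ ((x2 ∨ F) ∨ (F ∧ x1))) ∧ ¬(((T ∨ x2) ∨ (F ∧ T)) ∨ (¬T ∨ ¬x1))
  step 2: (¬x0 ∨ ¬((x2 ∨ F) ∨ (F ∧ x1))) ∧ ¬(((T ∨ x2) ∨ (F ∧ T)) ∨ (¬T ∨ ¬x1))
  step 3: (¬x0 ∨ (¬(x2 ∨ F) ∧ ¬(F ∧ x1))) ∧ ¬(((T ∨ x2) ∨ (F ∧ T)) ∨ (¬T ∨ ¬x1))
  step 4: (¬x0 ∨ ((¬x2 ∧ ¬F) ∧ ¬(F ∧ x1))) ∧ ¬(((T ∨ x2) ∨ (F ∧ T)) ∨ (¬T ∨ ¬x1))
  step 5: (¬x0 ∨ ((¬x2 ∧ T) ∧ ¬(F ∧ x1))) ∧ ¬(((T ∨ x2) ∨ (F ∧ T)) ∨ (¬T ∨ ¬x1))

Answer: after 5 steps: (¬x0 ∨ ((¬x2 ∧ T) ∧ ¬(F ∧ x1))) ∧ ¬(((T ∨ x2) ∨ (F ∧ T)) ∨ (¬T ∨ ¬x1))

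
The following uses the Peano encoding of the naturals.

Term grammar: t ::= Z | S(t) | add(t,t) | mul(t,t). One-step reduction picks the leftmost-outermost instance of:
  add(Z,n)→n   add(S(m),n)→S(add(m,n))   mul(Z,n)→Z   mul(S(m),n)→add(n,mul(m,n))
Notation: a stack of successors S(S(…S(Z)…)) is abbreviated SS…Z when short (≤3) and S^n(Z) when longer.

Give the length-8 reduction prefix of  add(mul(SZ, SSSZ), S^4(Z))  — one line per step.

Answer: after 8 steps: S(S(S(add(mul(Z, SSSZ), S^4(Z)))))

Working:
  start: add(mul(SZ, SSSZ), S^4(Z))
  →1  add(add(SSSZ, mul(Z, SSSZ)), S^4(Z))
  →2  add(S(add(SSZ, mul(Z, SSSZ))), S^4(Z))
  →3  S(add(add(SSZ, mul(Z, SSSZ)), S^4(Z)))
  →4  S(add(S(add(SZ, mul(Z, SSSZ))), S^4(Z)))
  →5  S(S(add(add(SZ, mul(Z, SSSZ)), S^4(Z))))
  →6  S(S(add(S(add(Z, mul(Z, SSSZ))), S^4(Z))))
  →7  S(S(S(add(add(Z, mul(Z, SSSZ)), S^4(Z)))))
  →8  S(S(S(add(mul(Z, SSSZ), S^4(Z)))))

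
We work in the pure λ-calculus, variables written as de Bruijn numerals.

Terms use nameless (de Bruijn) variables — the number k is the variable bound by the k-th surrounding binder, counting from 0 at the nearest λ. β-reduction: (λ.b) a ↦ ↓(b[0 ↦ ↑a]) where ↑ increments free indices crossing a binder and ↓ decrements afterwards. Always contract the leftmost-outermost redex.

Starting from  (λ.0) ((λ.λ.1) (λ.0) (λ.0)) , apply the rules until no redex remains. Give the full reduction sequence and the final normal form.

  start: (λ.0) ((λ.λ.1) (λ.0) (λ.0))
  →1  (λ.λ.1) (λ.0) (λ.0)
  →2  (λ.λ.0) (λ.0)
  →3  λ.0

Answer: normal form = λ.0  (in 3 steps)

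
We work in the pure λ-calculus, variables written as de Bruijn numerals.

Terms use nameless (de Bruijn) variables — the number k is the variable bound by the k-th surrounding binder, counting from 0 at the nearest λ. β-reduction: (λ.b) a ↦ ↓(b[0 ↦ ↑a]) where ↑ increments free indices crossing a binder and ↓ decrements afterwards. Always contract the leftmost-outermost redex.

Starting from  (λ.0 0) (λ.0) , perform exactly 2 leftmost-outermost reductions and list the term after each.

Answer: after 2 steps: λ.0

Working:
  start: (λ.0 0) (λ.0)
  [1] (λ.0) (λ.0)
  [2] λ.0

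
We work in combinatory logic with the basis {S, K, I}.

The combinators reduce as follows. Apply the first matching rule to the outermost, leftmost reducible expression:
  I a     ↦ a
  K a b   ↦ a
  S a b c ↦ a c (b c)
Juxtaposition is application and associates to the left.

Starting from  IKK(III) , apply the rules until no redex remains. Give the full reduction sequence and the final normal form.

  start: IKK(III)
  →1  KK(III)
  →2  K

Answer: normal form = K  (in 2 steps)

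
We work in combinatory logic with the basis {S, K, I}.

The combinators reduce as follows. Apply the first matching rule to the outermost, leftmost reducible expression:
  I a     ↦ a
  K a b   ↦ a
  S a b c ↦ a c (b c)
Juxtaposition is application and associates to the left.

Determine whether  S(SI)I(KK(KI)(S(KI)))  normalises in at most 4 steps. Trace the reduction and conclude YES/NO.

Answer: NO — after 4 steps the term is KK(KI)(S(KI))(KK(KI)(S(KI))(I(KK(KI)(S(KI))))), not yet normal

Derivation:
  start: S(SI)I(KK(KI)(S(KI)))
  →1  SI(KK(KI)(S(KI)))(I(KK(KI)(S(KI))))
  →2  I(I(KK(KI)(S(KI))))(KK(KI)(S(KI))(I(KK(KI)(S(KI)))))
  →3  I(KK(KI)(S(KI)))(KK(KI)(S(KI))(I(KK(KI)(S(KI)))))
  →4  KK(KI)(S(KI))(KK(KI)(S(KI))(I(KK(KI)(S(KI)))))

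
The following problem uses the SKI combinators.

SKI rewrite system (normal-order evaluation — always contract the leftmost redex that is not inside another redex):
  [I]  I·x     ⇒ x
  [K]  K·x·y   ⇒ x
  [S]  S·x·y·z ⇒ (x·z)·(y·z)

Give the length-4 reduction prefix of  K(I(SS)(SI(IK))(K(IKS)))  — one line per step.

Answer: after 4 steps: K(S(K(KS))(I(K(IKS))(IK(K(IKS)))))

Reduction:
  start: K(I(SS)(SI(IK))(K(IKS)))
  [1] K(SS(SI(IK))(K(IKS)))
  [2] K(S(K(IKS))(SI(IK)(K(IKS))))
  [3] K(S(K(KS))(SI(IK)(K(IKS))))
  [4] K(S(K(KS))(I(K(IKS))(IK(K(IKS)))))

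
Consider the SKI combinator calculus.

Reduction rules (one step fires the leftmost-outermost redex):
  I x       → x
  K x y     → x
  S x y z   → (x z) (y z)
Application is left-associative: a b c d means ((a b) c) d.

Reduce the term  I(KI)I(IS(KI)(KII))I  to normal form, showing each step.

Answer: normal form = I  (in 9 steps)

Working:
  start: I(KI)I(IS(KI)(KII))I
  →1  KII(IS(KI)(KII))I
  →2  I(IS(KI)(KII))I
  →3  IS(KI)(KII)I
  →4  S(KI)(KII)I
  →5  KII(KIII)
  →6  I(KIII)
  →7  KIII
  →8  II
  →9  I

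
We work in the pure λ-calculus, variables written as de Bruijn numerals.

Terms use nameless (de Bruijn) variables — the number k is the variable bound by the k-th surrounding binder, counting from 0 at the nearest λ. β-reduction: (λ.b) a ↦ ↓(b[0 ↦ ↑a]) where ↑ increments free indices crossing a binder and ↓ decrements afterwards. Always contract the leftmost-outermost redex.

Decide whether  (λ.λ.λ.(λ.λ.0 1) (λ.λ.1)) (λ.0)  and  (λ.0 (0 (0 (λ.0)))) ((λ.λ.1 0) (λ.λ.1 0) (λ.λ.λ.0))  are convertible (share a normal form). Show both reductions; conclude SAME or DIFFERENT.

Term A:
  start: (λ.λ.λ.(λ.λ.0 1) (λ.λ.1)) (λ.0)
  [1] λ.λ.(λ.λ.0 1) (λ.λ.1)
  [2] λ.λ.λ.0 (λ.λ.1)

Term B:
  start: (λ.0 (0 (0 (λ.0)))) ((λ.λ.1 0) (λ.λ.1 0) (λ.λ.λ.0))
  [1] (λ.λ.1 0) (λ.λ.1 0) (λ.λ.λ.0) ((λ.λ.1 0) (λ.λ.1 0) (λ.λ.λ.0) ((λ.λ.1 0) (λ.λ.1 0) (λ.λ.λ.0) (λ.0)))
  [2] (λ.(λ.λ.1 0) 0) (λ.λ.λ.0) ((λ.λ.1 0) (λ.λ.1 0) (λ.λ.λ.0) ((λ.λ.1 0) (λ.λ.1 0) (λ.λ.λ.0) (λ.0)))
  [3] (λ.λ.1 0) (λ.λ.λ.0) ((λ.λ.1 0) (λ.λ.1 0) (λ.λ.λ.0) ((λ.λ.1 0) (λ.λ.1 0) (λ.λ.λ.0) (λ.0)))
  [4] (λ.(λ.λ.λ.0) 0) ((λ.λ.1 0) (λ.λ.1 0) (λ.λ.λ.0) ((λ.λ.1 0) (λ.λ.1 0) (λ.λ.λ.0) (λ.0)))
  [5] (λ.λ.λ.0) ((λ.λ.1 0) (λ.λ.1 0) (λ.λ.λ.0) ((λ.λ.1 0) (λ.λ.1 0) (λ.λ.λ.0) (λ.0)))
  [6] λ.λ.0

Answer: DIFFERENT — A ⇓ λ.λ.λ.0 (λ.λ.1), B ⇓ λ.λ.0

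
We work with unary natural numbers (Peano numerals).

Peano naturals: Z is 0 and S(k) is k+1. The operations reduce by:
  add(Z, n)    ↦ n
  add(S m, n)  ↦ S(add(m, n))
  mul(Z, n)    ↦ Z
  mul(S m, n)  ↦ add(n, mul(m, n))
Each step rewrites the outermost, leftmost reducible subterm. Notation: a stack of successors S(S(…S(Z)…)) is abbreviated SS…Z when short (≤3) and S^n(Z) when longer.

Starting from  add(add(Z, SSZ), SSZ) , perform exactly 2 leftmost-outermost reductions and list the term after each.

  start: add(add(Z, SSZ), SSZ)
  →1  add(SSZ, SSZ)
  →2  S(add(SZ, SSZ))

Answer: after 2 steps: S(add(SZ, SSZ))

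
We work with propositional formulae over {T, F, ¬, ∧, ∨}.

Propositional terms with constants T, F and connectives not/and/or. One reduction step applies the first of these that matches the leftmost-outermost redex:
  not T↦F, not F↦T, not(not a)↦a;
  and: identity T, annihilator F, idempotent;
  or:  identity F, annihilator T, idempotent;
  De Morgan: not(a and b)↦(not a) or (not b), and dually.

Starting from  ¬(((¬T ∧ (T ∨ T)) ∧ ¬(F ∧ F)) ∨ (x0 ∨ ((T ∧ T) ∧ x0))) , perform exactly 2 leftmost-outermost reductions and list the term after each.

Answer: after 2 steps: (¬(¬T ∧ (T ∨ T)) ∨ ¬¬(F ∧ F)) ∧ ¬(x0 ∨ ((T ∧ T) ∧ x0))

Reduction:
  start: ¬(((¬T ∧ (T ∨ T)) ∧ ¬(F ∧ F)) ∨ (x0 ∨ ((T ∧ T) ∧ x0)))
  step 1: ¬((¬T ∧ (T ∨ T)) ∧ ¬(F ∧ F)) ∧ ¬(x0 ∨ ((T ∧ T) ∧ x0))
  step 2: (¬(¬T ∧ (T ∨ T)) ∨ ¬¬(F ∧ F)) ∧ ¬(x0 ∨ ((T ∧ T) ∧ x0))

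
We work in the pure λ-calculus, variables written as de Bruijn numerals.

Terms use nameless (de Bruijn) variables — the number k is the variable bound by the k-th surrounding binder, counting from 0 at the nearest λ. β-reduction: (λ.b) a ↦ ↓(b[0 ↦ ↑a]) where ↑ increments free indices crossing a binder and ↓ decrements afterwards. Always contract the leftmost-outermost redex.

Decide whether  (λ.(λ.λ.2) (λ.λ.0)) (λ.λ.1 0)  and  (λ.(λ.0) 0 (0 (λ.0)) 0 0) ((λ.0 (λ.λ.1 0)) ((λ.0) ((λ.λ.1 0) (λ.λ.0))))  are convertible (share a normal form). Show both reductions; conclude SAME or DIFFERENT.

Term A:
  start: (λ.(λ.λ.2) (λ.λ.0)) (λ.λ.1 0)
  [1] (λ.λ.λ.λ.1 0) (λ.λ.0)
  [2] λ.λ.λ.1 0

Term B:
  start: (λ.(λ.0) 0 (0 (λ.0)) 0 0) ((λ.0 (λ.λ.1 0)) ((λ.0) ((λ.λ.1 0) (λ.λ.0))))
  [1] (λ.0) ((λ.0 (λ.λ.1 0)) ((λ.0) ((λ.λ.1 0) (λ.λ.0)))) ((λ.0 (λ.λ.1 0)) ((λ.0) ((λ.λ.1 0) (λ.λ.0))) (λ.0)) ((λ.0 (λ.λ.1 0)) ((λ.0) ((λ.λ.1 0) (λ.λ.0)))) ((λ.0 (λ.λ.1 0)) ((λ.0) ((λ.λ.1 0) (λ.λ.0))))
  [2] (λ.0 (λ.λ.1 0)) ((λ.0) ((λ.λ.1 0) (λ.λ.0))) ((λ.0 (λ.λ.1 0)) ((λ.0) ((λ.λ.1 0) (λ.λ.0))) (λ.0)) ((λ.0 (λ.λ.1 0)) ((λ.0) ((λ.λ.1 0) (λ.λ.0)))) ((λ.0 (λ.λ.1 0)) ((λ.0) ((λ.λ.1 0) (λ.λ.0))))
  [3] (λ.0) ((λ.λ.1 0) (λ.λ.0)) (λ.λ.1 0) ((λ.0 (λ.λ.1 0)) ((λ.0) ((λ.λ.1 0) (λ.λ.0))) (λ.0)) ((λ.0 (λ.λ.1 0)) ((λ.0) ((λ.λ.1 0) (λ.λ.0)))) ((λ.0 (λ.λ.1 0)) ((λ.0) ((λ.λ.1 0) (λ.λ.0))))
  [4] (λ.λ.1 0) (λ.λ.0) (λ.λ.1 0) ((λ.0 (λ.λ.1 0)) ((λ.0) ((λ.λ.1 0) (λ.λ.0))) (λ.0)) ((λ.0 (λ.λ.1 0)) ((λ.0) ((λ.λ.1 0) (λ.λ.0)))) ((λ.0 (λ.λ.1 0)) ((λ.0) ((λ.λ.1 0) (λ.λ.0))))
  [5] (λ.(λ.λ.0) 0) (λ.λ.1 0) ((λ.0 (λ.λ.1 0)) ((λ.0) ((λ.λ.1 0) (λ.λ.0))) (λ.0)) ((λ.0 (λ.λ.1 0)) ((λ.0) ((λ.λ.1 0) (λ.λ.0)))) ((λ.0 (λ.λ.1 0)) ((λ.0) ((λ.λ.1 0) (λ.λ.0))))
  [6] (λ.λ.0) (λ.λ.1 0) ((λ.0 (λ.λ.1 0)) ((λ.0) ((λ.λ.1 0) (λ.λ.0))) (λ.0)) ((λ.0 (λ.λ.1 0)) ((λ.0) ((λ.λ.1 0) (λ.λ.0)))) ((λ.0 (λ.λ.1 0)) ((λ.0) ((λ.λ.1 0) (λ.λ.0))))
  [7] (λ.0) ((λ.0 (λ.λ.1 0)) ((λ.0) ((λ.λ.1 0) (λ.λ.0))) (λ.0)) ((λ.0 (λ.λ.1 0)) ((λ.0) ((λ.λ.1 0) (λ.λ.0)))) ((λ.0 (λ.λ.1 0)) ((λ.0) ((λ.λ.1 0) (λ.λ.0))))
  [8] (λ.0 (λ.λ.1 0)) ((λ.0) ((λ.λ.1 0) (λ.λ.0))) (λ.0) ((λ.0 (λ.λ.1 0)) ((λ.0) ((λ.λ.1 0) (λ.λ.0)))) ((λ.0 (λ.λ.1 0)) ((λ.0) ((λ.λ.1 0) (λ.λ.0))))
  [9] (λ.0) ((λ.λ.1 0) (λ.λ.0)) (λ.λ.1 0) (λ.0) ((λ.0 (λ.λ.1 0)) ((λ.0) ((λ.λ.1 0) (λ.λ.0)))) ((λ.0 (λ.λ.1 0)) ((λ.0) ((λ.λ.1 0) (λ.λ.0))))
  [10] (λ.λ.1 0) (λ.λ.0) (λ.λ.1 0) (λ.0) ((λ.0 (λ.λ.1 0)) ((λ.0) ((λ.λ.1 0) (λ.λ.0)))) ((λ.0 (λ.λ.1 0)) ((λ.0) ((λ.λ.1 0) (λ.λ.0))))
  [11] (λ.(λ.λ.0) 0) (λ.λ.1 0) (λ.0) ((λ.0 (λ.λ.1 0)) ((λ.0) ((λ.λ.1 0) (λ.λ.0)))) ((λ.0 (λ.λ.1 0)) ((λ.0) ((λ.λ.1 0) (λ.λ.0))))
  [12] (λ.λ.0) (λ.λ.1 0) (λ.0) ((λ.0 (λ.λ.1 0)) ((λ.0) ((λ.λ.1 0) (λ.λ.0)))) ((λ.0 (λ.λ.1 0)) ((λ.0) ((λ.λ.1 0) (λ.λ.0))))
  [13] (λ.0) (λ.0) ((λ.0 (λ.λ.1 0)) ((λ.0) ((λ.λ.1 0) (λ.λ.0)))) ((λ.0 (λ.λ.1 0)) ((λ.0) ((λ.λ.1 0) (λ.λ.0))))
  [14] (λ.0) ((λ.0 (λ.λ.1 0)) ((λ.0) ((λ.λ.1 0) (λ.λ.0)))) ((λ.0 (λ.λ.1 0)) ((λ.0) ((λ.λ.1 0) (λ.λ.0))))
  [15] (λ.0 (λ.λ.1 0)) ((λ.0) ((λ.λ.1 0) (λ.λ.0))) ((λ.0 (λ.λ.1 0)) ((λ.0) ((λ.λ.1 0) (λ.λ.0))))
  [16] (λ.0) ((λ.λ.1 0) (λ.λ.0)) (λ.λ.1 0) ((λ.0 (λ.λ.1 0)) ((λ.0) ((λ.λ.1 0) (λ.λ.0))))
  [17] (λ.λ.1 0) (λ.λ.0) (λ.λ.1 0) ((λ.0 (λ.λ.1 0)) ((λ.0) ((λ.λ.1 0) (λ.λ.0))))
  [18] (λ.(λ.λ.0) 0) (λ.λ.1 0) ((λ.0 (λ.λ.1 0)) ((λ.0) ((λ.λ.1 0) (λ.λ.0))))
  [19] (λ.λ.0) (λ.λ.1 0) ((λ.0 (λ.λ.1 0)) ((λ.0) ((λ.λ.1 0) (λ.λ.0))))
  [20] (λ.0) ((λ.0 (λ.λ.1 0)) ((λ.0) ((λ.λ.1 0) (λ.λ.0))))
  [21] (λ.0 (λ.λ.1 0)) ((λ.0) ((λ.λ.1 0) (λ.λ.0)))
  [22] (λ.0) ((λ.λ.1 0) (λ.λ.0)) (λ.λ.1 0)
  [23] (λ.λ.1 0) (λ.λ.0) (λ.λ.1 0)
  [24] (λ.(λ.λ.0) 0) (λ.λ.1 0)
  [25] (λ.λ.0) (λ.λ.1 0)
  [26] λ.0

Answer: DIFFERENT — A ⇓ λ.λ.λ.1 0, B ⇓ λ.0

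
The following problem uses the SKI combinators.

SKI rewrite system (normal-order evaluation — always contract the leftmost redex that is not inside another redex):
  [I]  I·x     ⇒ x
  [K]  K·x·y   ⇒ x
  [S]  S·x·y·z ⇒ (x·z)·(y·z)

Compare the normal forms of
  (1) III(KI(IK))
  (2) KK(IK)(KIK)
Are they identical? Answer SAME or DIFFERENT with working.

Answer: DIFFERENT — A ⇓ I, B ⇓ KI

Working:
Term A:
  start: III(KI(IK))
  step 1: II(KI(IK))
  step 2: I(KI(IK))
  step 3: KI(IK)
  step 4: I

Term B:
  start: KK(IK)(KIK)
  step 1: K(KIK)
  step 2: KI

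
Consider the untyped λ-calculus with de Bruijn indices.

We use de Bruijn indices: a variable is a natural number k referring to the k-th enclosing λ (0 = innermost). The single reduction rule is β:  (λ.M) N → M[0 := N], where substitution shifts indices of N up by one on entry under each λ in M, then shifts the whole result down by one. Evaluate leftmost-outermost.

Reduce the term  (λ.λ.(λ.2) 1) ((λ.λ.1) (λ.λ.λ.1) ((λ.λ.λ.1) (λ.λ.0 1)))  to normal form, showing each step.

Answer: normal form = λ.λ.λ.λ.1  (in 4 steps)

Derivation:
  start: (λ.λ.(λ.2) 1) ((λ.λ.1) (λ.λ.λ.1) ((λ.λ.λ.1) (λ.λ.0 1)))
  [1] λ.(λ.(λ.λ.1) (λ.λ.λ.1) ((λ.λ.λ.1) (λ.λ.0 1))) ((λ.λ.1) (λ.λ.λ.1) ((λ.λ.λ.1) (λ.λ.0 1)))
  [2] λ.(λ.λ.1) (λ.λ.λ.1) ((λ.λ.λ.1) (λ.λ.0 1))
  [3] λ.(λ.λ.λ.λ.1) ((λ.λ.λ.1) (λ.λ.0 1))
  [4] λ.λ.λ.λ.1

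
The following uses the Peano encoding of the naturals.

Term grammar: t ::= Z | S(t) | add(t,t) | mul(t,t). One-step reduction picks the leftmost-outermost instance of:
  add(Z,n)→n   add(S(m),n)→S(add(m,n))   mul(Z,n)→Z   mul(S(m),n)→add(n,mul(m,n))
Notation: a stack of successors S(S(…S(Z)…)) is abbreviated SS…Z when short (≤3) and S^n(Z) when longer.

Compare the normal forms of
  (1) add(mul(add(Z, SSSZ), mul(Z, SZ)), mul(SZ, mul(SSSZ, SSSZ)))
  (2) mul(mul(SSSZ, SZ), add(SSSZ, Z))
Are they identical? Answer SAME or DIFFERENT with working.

Term A:
  start: add(mul(add(Z, SSSZ), mul(Z, SZ)), mul(SZ, mul(SSSZ, SSSZ)))
  step 1: add(mul(SSSZ, mul(Z, SZ)), mul(SZ, mul(SSSZ, SSSZ)))
  step 2: add(add(mul(Z, SZ), mul(SSZ, mul(Z, SZ))), mul(SZ, mul(SSSZ, SSSZ)))
  step 3: add(add(Z, mul(SSZ, mul(Z, SZ))), mul(SZ, mul(SSSZ, SSSZ)))
  step 4: add(mul(SSZ, mul(Z, SZ)), mul(SZ, mul(SSSZ, SSSZ)))
  step 5: add(add(mul(Z, SZ), mul(SZ, mul(Z, SZ))), mul(SZ, mul(SSSZ, SSSZ)))
  step 6: add(add(Z, mul(SZ, mul(Z, SZ))), mul(SZ, mul(SSSZ, SSSZ)))
  step 7: add(mul(SZ, mul(Z, SZ)), mul(SZ, mul(SSSZ, SSSZ)))
  step 8: add(add(mul(Z, SZ), mul(Z, mul(Z, SZ))), mul(SZ, mul(SSSZ, SSSZ)))
  step 9: add(add(Z, mul(Z, mul(Z, SZ))), mul(SZ, mul(SSSZ, SSSZ)))
  step 10: add(mul(Z, mul(Z, SZ)), mul(SZ, mul(SSSZ, SSSZ)))
  step 11: add(Z, mul(SZ, mul(SSSZ, SSSZ)))
  step 12: mul(SZ, mul(SSSZ, SSSZ))
  step 13: add(mul(SSSZ, SSSZ), mul(Z, mul(SSSZ, SSSZ)))
  step 14: add(add(SSSZ, mul(SSZ, SSSZ)), mul(Z, mul(SSSZ, SSSZ)))
  step 15: add(S(add(SSZ, mul(SSZ, SSSZ))), mul(Z, mul(SSSZ, SSSZ)))
  step 16: S(add(add(SSZ, mul(SSZ, SSSZ)), mul(Z, mul(SSSZ, SSSZ))))
  step 17: S(add(S(add(SZ, mul(SSZ, SSSZ))), mul(Z, mul(SSSZ, SSSZ))))
  step 18: S(S(add(add(SZ, mul(SSZ, SSSZ)), mul(Z, mul(SSSZ, SSSZ)))))
  step 19: S(S(add(S(add(Z, mul(SSZ, SSSZ))), mul(Z, mul(SSSZ, SSSZ)))))
  step 20: S(S(S(add(add(Z, mul(SSZ, SSSZ)), mul(Z, mul(SSSZ, SSSZ))))))
  step 21: S(S(S(add(mul(SSZ, SSSZ), mul(Z, mul(SSSZ, SSSZ))))))
  step 22: S(S(S(add(add(SSSZ, mul(SZ, SSSZ)), mul(Z, mul(SSSZ, SSSZ))))))
  step 23: S(S(S(add(S(add(SSZ, mul(SZ, SSSZ))), mul(Z, mul(SSSZ, SSSZ))))))
  step 24: S(S(S(S(add(add(SSZ, mul(SZ, SSSZ)), mul(Z, mul(SSSZ, SSSZ)))))))
  step 25: S(S(S(S(add(S(add(SZ, mul(SZ, SSSZ))), mul(Z, mul(SSSZ, SSSZ)))))))
  step 26: S(S(S(S(S(add(add(SZ, mul(SZ, SSSZ)), mul(Z, mul(SSSZ, SSSZ))))))))
  step 27: S(S(S(S(S(add(S(add(Z, mul(SZ, SSSZ))), mul(Z, mul(SSSZ, SSSZ))))))))
  step 28: S(S(S(S(S(S(add(add(Z, mul(SZ, SSSZ)), mul(Z, mul(SSSZ, SSSZ)))))))))
  step 29: S(S(S(S(S(S(add(mul(SZ, SSSZ), mul(Z, mul(SSSZ, SSSZ)))))))))
  step 30: S(S(S(S(S(S(add(add(SSSZ, mul(Z, SSSZ)), mul(Z, mul(SSSZ, SSSZ)))))))))
  step 31: S(S(S(S(S(S(add(S(add(SSZ, mul(Z, SSSZ))), mul(Z, mul(SSSZ, SSSZ)))))))))
  step 32: S(S(S(S(S(S(S(add(add(SSZ, mul(Z, SSSZ)), mul(Z, mul(SSSZ, SSSZ))))))))))
  step 33: S(S(S(S(S(S(S(add(S(add(SZ, mul(Z, SSSZ))), mul(Z, mul(SSSZ, SSSZ))))))))))
  step 34: S(S(S(S(S(S(S(S(add(add(SZ, mul(Z, SSSZ)), mul(Z, mul(SSSZ, SSSZ)))))))))))
  step 35: S(S(S(S(S(S(S(S(add(S(add(Z, mul(Z, SSSZ))), mul(Z, mul(SSSZ, SSSZ)))))))))))
  step 36: S(S(S(S(S(S(S(S(S(add(add(Z, mul(Z, SSSZ)), mul(Z, mul(SSSZ, SSSZ))))))))))))
  step 37: S(S(S(S(S(S(S(S(S(add(mul(Z, SSSZ), mul(Z, mul(SSSZ, SSSZ))))))))))))
  step 38: S(S(S(S(S(S(S(S(S(add(Z, mul(Z, mul(SSSZ, SSSZ))))))))))))
  step 39: S(S(S(S(S(S(S(S(S(mul(Z, mul(SSSZ, SSSZ)))))))))))
  step 40: S^9(Z)

Term B:
  start: mul(mul(SSSZ, SZ), add(SSSZ, Z))
  step 1: mul(add(SZ, mul(SSZ, SZ)), add(SSSZ, Z))
  step 2: mul(S(add(Z, mul(SSZ, SZ))), add(SSSZ, Z))
  step 3: add(add(SSSZ, Z), mul(add(Z, mul(SSZ, SZ)), add(SSSZ, Z)))
  step 4: add(S(add(SSZ, Z)), mul(add(Z, mul(SSZ, SZ)), add(SSSZ, Z)))
  step 5: S(add(add(SSZ, Z), mul(add(Z, mul(SSZ, SZ)), add(SSSZ, Z))))
  step 6: S(add(S(add(SZ, Z)), mul(add(Z, mul(SSZ, SZ)), add(SSSZ, Z))))
  step 7: S(S(add(add(SZ, Z), mul(add(Z, mul(SSZ, SZ)), add(SSSZ, Z)))))
  step 8: S(S(add(S(add(Z, Z)), mul(add(Z, mul(SSZ, SZ)), add(SSSZ, Z)))))
  step 9: S(S(S(add(add(Z, Z), mul(add(Z, mul(SSZ, SZ)), add(SSSZ, Z))))))
  step 10: S(S(S(add(Z, mul(add(Z, mul(SSZ, SZ)), add(SSSZ, Z))))))
  step 11: S(S(S(mul(add(Z, mul(SSZ, SZ)), add(SSSZ, Z)))))
  step 12: S(S(S(mul(mul(SSZ, SZ), add(SSSZ, Z)))))
  step 13: S(S(S(mul(add(SZ, mul(SZ, SZ)), add(SSSZ, Z)))))
  step 14: S(S(S(mul(S(add(Z, mul(SZ, SZ))), add(SSSZ, Z)))))
  step 15: S(S(S(add(add(SSSZ, Z), mul(add(Z, mul(SZ, SZ)), add(SSSZ, Z))))))
  step 16: S(S(S(add(S(add(SSZ, Z)), mul(add(Z, mul(SZ, SZ)), add(SSSZ, Z))))))
  step 17: S(S(S(S(add(add(SSZ, Z), mul(add(Z, mul(SZ, SZ)), add(SSSZ, Z)))))))
  step 18: S(S(S(S(add(S(add(SZ, Z)), mul(add(Z, mul(SZ, SZ)), add(SSSZ, Z)))))))
  step 19: S(S(S(S(S(add(add(SZ, Z), mul(add(Z, mul(SZ, SZ)), add(SSSZ, Z))))))))
  step 20: S(S(S(S(S(add(S(add(Z, Z)), mul(add(Z, mul(SZ, SZ)), add(SSSZ, Z))))))))
  step 21: S(S(S(S(S(S(add(add(Z, Z), mul(add(Z, mul(SZ, SZ)), add(SSSZ, Z)))))))))
  step 22: S(S(S(S(S(S(add(Z, mul(add(Z, mul(SZ, SZ)), add(SSSZ, Z)))))))))
  step 23: S(S(S(S(S(S(mul(add(Z, mul(SZ, SZ)), add(SSSZ, Z))))))))
  step 24: S(S(S(S(S(S(mul(mul(SZ, SZ), add(SSSZ, Z))))))))
  step 25: S(S(S(S(S(S(mul(add(SZ, mul(Z, SZ)), add(SSSZ, Z))))))))
  step 26: S(S(S(S(S(S(mul(S(add(Z, mul(Z, SZ))), add(SSSZ, Z))))))))
  step 27: S(S(S(S(S(S(add(add(SSSZ, Z), mul(add(Z, mul(Z, SZ)), add(SSSZ, Z)))))))))
  step 28: S(S(S(S(S(S(add(S(add(SSZ, Z)), mul(add(Z, mul(Z, SZ)), add(SSSZ, Z)))))))))
  step 29: S(S(S(S(S(S(S(add(add(SSZ, Z), mul(add(Z, mul(Z, SZ)), add(SSSZ, Z))))))))))
  step 30: S(S(S(S(S(S(S(add(S(add(SZ, Z)), mul(add(Z, mul(Z, SZ)), add(SSSZ, Z))))))))))
  step 31: S(S(S(S(S(S(S(S(add(add(SZ, Z), mul(add(Z, mul(Z, SZ)), add(SSSZ, Z)))))))))))
  step 32: S(S(S(S(S(S(S(S(add(S(add(Z, Z)), mul(add(Z, mul(Z, SZ)), add(SSSZ, Z)))))))))))
  step 33: S(S(S(S(S(S(S(S(S(add(add(Z, Z), mul(add(Z, mul(Z, SZ)), add(SSSZ, Z))))))))))))
  step 34: S(S(S(S(S(S(S(S(S(add(Z, mul(add(Z, mul(Z, SZ)), add(SSSZ, Z))))))))))))
  step 35: S(S(S(S(S(S(S(S(S(mul(add(Z, mul(Z, SZ)), add(SSSZ, Z)))))))))))
  step 36: S(S(S(S(S(S(S(S(S(mul(mul(Z, SZ), add(SSSZ, Z)))))))))))
  step 37: S(S(S(S(S(S(S(S(S(mul(Z, add(SSSZ, Z)))))))))))
  step 38: S^9(Z)

Answer: SAME — A ⇓ S^9(Z), B ⇓ S^9(Z)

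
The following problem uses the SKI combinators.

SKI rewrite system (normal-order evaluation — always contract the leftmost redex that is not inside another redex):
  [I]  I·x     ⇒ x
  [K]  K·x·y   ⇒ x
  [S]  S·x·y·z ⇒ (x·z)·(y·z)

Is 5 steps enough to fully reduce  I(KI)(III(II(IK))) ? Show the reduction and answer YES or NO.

Answer: YES — reaches normal form I in 2 ≤ 5 steps

Working:
  start: I(KI)(III(II(IK)))
  step 1: KI(III(II(IK)))
  step 2: I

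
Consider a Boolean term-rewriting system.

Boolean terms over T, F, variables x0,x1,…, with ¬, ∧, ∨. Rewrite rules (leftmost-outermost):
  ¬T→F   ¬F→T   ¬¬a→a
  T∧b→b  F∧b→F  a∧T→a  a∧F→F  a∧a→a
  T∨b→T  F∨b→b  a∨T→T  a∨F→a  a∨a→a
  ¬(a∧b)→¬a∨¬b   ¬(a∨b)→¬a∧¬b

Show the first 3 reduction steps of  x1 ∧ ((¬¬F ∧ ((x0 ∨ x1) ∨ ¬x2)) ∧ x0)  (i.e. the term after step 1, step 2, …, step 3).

  start: x1 ∧ ((¬¬F ∧ ((x0 ∨ x1) ∨ ¬x2)) ∧ x0)
  [1] x1 ∧ ((F ∧ ((x0 ∨ x1) ∨ ¬x2)) ∧ x0)
  [2] x1 ∧ (F ∧ x0)
  [3] x1 ∧ F

Answer: after 3 steps: x1 ∧ F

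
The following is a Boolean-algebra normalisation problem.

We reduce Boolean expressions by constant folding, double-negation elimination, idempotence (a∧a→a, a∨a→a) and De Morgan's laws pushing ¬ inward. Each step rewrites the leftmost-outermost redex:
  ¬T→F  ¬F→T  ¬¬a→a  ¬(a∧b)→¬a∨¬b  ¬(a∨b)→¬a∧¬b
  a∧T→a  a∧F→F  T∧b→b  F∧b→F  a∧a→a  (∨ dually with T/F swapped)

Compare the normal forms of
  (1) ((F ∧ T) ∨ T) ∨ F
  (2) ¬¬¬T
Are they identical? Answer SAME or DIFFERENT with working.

Term A:
  start: ((F ∧ T) ∨ T) ∨ F
  [1] (F ∧ T) ∨ T
  [2] T

Term B:
  start: ¬¬¬T
  [1] ¬T
  [2] F

Answer: DIFFERENT — A ⇓ T, B ⇓ F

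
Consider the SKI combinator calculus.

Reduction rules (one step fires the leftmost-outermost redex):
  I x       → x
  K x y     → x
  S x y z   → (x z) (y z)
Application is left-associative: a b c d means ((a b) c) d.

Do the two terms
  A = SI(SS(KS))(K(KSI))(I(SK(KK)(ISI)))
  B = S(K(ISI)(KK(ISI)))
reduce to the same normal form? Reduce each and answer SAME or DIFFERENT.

Term A:
  start: SI(SS(KS))(K(KSI))(I(SK(KK)(ISI)))
  step 1: I(K(KSI))(SS(KS)(K(KSI)))(I(SK(KK)(ISI)))
  step 2: K(KSI)(SS(KS)(K(KSI)))(I(SK(KK)(ISI)))
  step 3: KSI(I(SK(KK)(ISI)))
  step 4: S(I(SK(KK)(ISI)))
  step 5: S(SK(KK)(ISI))
  step 6: S(K(ISI)(KK(ISI)))
  step 7: S(ISI)
  step 8: S(SI)

Term B:
  start: S(K(ISI)(KK(ISI)))
  step 1: S(ISI)
  step 2: S(SI)

Answer: SAME — A ⇓ S(SI), B ⇓ S(SI)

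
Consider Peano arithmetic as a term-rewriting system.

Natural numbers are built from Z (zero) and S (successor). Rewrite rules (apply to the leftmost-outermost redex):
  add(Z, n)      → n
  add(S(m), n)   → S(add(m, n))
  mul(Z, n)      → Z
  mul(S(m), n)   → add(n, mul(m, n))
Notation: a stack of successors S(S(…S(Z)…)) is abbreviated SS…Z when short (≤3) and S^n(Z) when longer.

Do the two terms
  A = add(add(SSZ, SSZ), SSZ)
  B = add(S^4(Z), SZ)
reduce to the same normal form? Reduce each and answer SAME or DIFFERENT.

Answer: DIFFERENT — A ⇓ S^6(Z), B ⇓ S^5(Z)

Working:
Term A:
  start: add(add(SSZ, SSZ), SSZ)
  step 1: add(S(add(SZ, SSZ)), SSZ)
  step 2: S(add(add(SZ, SSZ), SSZ))
  step 3: S(add(S(add(Z, SSZ)), SSZ))
  step 4: S(S(add(add(Z, SSZ), SSZ)))
  step 5: S(S(add(SSZ, SSZ)))
  step 6: S(S(S(add(SZ, SSZ))))
  step 7: S(S(S(S(add(Z, SSZ)))))
  step 8: S^6(Z)

Term B:
  start: add(S^4(Z), SZ)
  step 1: S(add(SSSZ, SZ))
  step 2: S(S(add(SSZ, SZ)))
  step 3: S(S(S(add(SZ, SZ))))
  step 4: S(S(S(S(add(Z, SZ)))))
  step 5: S^5(Z)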